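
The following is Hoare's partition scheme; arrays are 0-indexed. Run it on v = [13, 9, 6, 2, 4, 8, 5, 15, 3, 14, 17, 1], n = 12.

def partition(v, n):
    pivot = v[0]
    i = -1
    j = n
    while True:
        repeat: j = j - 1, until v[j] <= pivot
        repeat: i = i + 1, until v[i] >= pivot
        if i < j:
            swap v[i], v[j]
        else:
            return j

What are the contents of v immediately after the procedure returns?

[1, 9, 6, 2, 4, 8, 5, 3, 15, 14, 17, 13]

pivot=13
j stops at 11 (1), i stops at 0 (13); swap ⇒ [1, 9, 6, 2, 4, 8, 5, 15, 3, 14, 17, 13]
j stops at 8 (3), i stops at 7 (15); swap ⇒ [1, 9, 6, 2, 4, 8, 5, 3, 15, 14, 17, 13]
j stops at 7, i stops at 8; i≥j ⇒ return 7. v=[1, 9, 6, 2, 4, 8, 5, 3, 15, 14, 17, 13]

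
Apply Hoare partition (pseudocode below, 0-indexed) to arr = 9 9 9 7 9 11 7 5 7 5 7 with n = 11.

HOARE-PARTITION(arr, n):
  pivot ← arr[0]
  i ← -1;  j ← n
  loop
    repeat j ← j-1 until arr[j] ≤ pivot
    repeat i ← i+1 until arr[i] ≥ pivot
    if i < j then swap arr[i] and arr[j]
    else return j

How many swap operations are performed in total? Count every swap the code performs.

5

pivot=9
j stops at 10 (7), i stops at 0 (9); swap ⇒ 7 9 9 7 9 11 7 5 7 5 9
j stops at 9 (5), i stops at 1 (9); swap ⇒ 7 5 9 7 9 11 7 5 7 9 9
j stops at 8 (7), i stops at 2 (9); swap ⇒ 7 5 7 7 9 11 7 5 9 9 9
j stops at 7 (5), i stops at 4 (9); swap ⇒ 7 5 7 7 5 11 7 9 9 9 9
j stops at 6 (7), i stops at 5 (11); swap ⇒ 7 5 7 7 5 7 11 9 9 9 9
j stops at 5, i stops at 6; i≥j ⇒ return 5. arr=7 5 7 7 5 7 11 9 9 9 9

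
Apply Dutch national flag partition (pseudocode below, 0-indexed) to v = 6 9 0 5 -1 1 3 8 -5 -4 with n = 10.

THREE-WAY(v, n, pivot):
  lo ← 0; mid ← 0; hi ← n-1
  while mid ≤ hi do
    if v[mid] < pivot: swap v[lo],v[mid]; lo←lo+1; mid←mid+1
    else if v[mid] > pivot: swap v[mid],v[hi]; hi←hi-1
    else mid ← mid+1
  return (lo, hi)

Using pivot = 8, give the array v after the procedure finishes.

pivot = 8; lo=0, mid=0, hi=9
v[mid]=6<8: swap v[0],v[0]; lo=1,mid=1 → 6 9 0 5 -1 1 3 8 -5 -4
v[mid]=9>8: swap v[1],v[9]; hi=8 → 6 -4 0 5 -1 1 3 8 -5 9
v[mid]=-4<8: swap v[1],v[1]; lo=2,mid=2 → 6 -4 0 5 -1 1 3 8 -5 9
v[mid]=0<8: swap v[2],v[2]; lo=3,mid=3 → 6 -4 0 5 -1 1 3 8 -5 9
v[mid]=5<8: swap v[3],v[3]; lo=4,mid=4 → 6 -4 0 5 -1 1 3 8 -5 9
v[mid]=-1<8: swap v[4],v[4]; lo=5,mid=5 → 6 -4 0 5 -1 1 3 8 -5 9
v[mid]=1<8: swap v[5],v[5]; lo=6,mid=6 → 6 -4 0 5 -1 1 3 8 -5 9
v[mid]=3<8: swap v[6],v[6]; lo=7,mid=7 → 6 -4 0 5 -1 1 3 8 -5 9
v[mid]=8=8: mid=8
v[mid]=-5<8: swap v[7],v[8]; lo=8,mid=9 → 6 -4 0 5 -1 1 3 -5 8 9
end: lo=8, hi=8; v = 6 -4 0 5 -1 1 3 -5 8 9

6 -4 0 5 -1 1 3 -5 8 9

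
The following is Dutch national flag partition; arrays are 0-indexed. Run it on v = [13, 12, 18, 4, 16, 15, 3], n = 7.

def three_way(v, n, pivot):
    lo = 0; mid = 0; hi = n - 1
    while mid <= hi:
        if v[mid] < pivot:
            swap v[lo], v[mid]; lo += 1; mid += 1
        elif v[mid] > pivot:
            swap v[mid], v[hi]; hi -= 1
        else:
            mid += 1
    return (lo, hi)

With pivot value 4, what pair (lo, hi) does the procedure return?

pivot = 4; lo=0, mid=0, hi=6
v[mid]=13>4: swap v[0],v[6]; hi=5 → [3, 12, 18, 4, 16, 15, 13]
v[mid]=3<4: swap v[0],v[0]; lo=1,mid=1 → [3, 12, 18, 4, 16, 15, 13]
v[mid]=12>4: swap v[1],v[5]; hi=4 → [3, 15, 18, 4, 16, 12, 13]
v[mid]=15>4: swap v[1],v[4]; hi=3 → [3, 16, 18, 4, 15, 12, 13]
v[mid]=16>4: swap v[1],v[3]; hi=2 → [3, 4, 18, 16, 15, 12, 13]
v[mid]=4=4: mid=2
v[mid]=18>4: swap v[2],v[2]; hi=1 → [3, 4, 18, 16, 15, 12, 13]
end: lo=1, hi=1; v = [3, 4, 18, 16, 15, 12, 13]

(1, 1)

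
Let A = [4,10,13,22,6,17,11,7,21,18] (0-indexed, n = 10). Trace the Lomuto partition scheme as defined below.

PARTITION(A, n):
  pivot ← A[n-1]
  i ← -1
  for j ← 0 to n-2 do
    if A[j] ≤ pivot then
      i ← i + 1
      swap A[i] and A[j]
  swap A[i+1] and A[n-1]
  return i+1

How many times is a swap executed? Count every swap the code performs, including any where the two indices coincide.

pivot=18, i=-1
j=0: 4≤18, i=0, swap(0,0) ⇒ [4,10,13,22,6,17,11,7,21,18]
j=1: 10≤18, i=1, swap(1,1) ⇒ [4,10,13,22,6,17,11,7,21,18]
j=2: 13≤18, i=2, swap(2,2) ⇒ [4,10,13,22,6,17,11,7,21,18]
j=3: 22>18, skip
j=4: 6≤18, i=3, swap(3,4) ⇒ [4,10,13,6,22,17,11,7,21,18]
j=5: 17≤18, i=4, swap(4,5) ⇒ [4,10,13,6,17,22,11,7,21,18]
j=6: 11≤18, i=5, swap(5,6) ⇒ [4,10,13,6,17,11,22,7,21,18]
j=7: 7≤18, i=6, swap(6,7) ⇒ [4,10,13,6,17,11,7,22,21,18]
j=8: 21>18, skip
swap(7,9) ⇒ [4,10,13,6,17,11,7,18,21,22]; return 7

8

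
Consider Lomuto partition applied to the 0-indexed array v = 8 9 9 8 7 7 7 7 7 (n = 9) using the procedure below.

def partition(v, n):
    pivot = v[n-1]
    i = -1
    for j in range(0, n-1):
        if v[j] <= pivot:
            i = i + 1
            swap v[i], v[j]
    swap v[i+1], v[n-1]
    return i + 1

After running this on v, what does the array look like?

pivot = v[8] = 7; i = -1
j=0: v[0]=8 > 7 → no swap
j=1: v[1]=9 > 7 → no swap
j=2: v[2]=9 > 7 → no swap
j=3: v[3]=8 > 7 → no swap
j=4: v[4]=7 ≤ 7 → i=0, swap v[0],v[4] → 7 9 9 8 8 7 7 7 7
j=5: v[5]=7 ≤ 7 → i=1, swap v[1],v[5] → 7 7 9 8 8 9 7 7 7
j=6: v[6]=7 ≤ 7 → i=2, swap v[2],v[6] → 7 7 7 8 8 9 9 7 7
j=7: v[7]=7 ≤ 7 → i=3, swap v[3],v[7] → 7 7 7 7 8 9 9 8 7
final swap v[4],v[8] → 7 7 7 7 7 9 9 8 8; return 4

7 7 7 7 7 9 9 8 8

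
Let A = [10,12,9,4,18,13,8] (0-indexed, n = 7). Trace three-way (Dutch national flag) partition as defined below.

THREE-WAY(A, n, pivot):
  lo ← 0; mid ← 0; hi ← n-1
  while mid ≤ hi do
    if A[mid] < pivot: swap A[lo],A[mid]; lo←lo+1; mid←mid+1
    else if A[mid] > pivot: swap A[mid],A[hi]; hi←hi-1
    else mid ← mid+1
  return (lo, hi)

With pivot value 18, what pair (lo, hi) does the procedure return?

lo=0 mid=0 hi=6
10<18: swap(0,0), lo=1 mid=1 ⇒ [10,12,9,4,18,13,8]
12<18: swap(1,1), lo=2 mid=2 ⇒ [10,12,9,4,18,13,8]
9<18: swap(2,2), lo=3 mid=3 ⇒ [10,12,9,4,18,13,8]
4<18: swap(3,3), lo=4 mid=4 ⇒ [10,12,9,4,18,13,8]
18=18: mid=5
13<18: swap(4,5), lo=5 mid=6 ⇒ [10,12,9,4,13,18,8]
8<18: swap(5,6), lo=6 mid=7 ⇒ [10,12,9,4,13,8,18]
done. lo=6 hi=6; A=[10,12,9,4,13,8,18]

(6, 6)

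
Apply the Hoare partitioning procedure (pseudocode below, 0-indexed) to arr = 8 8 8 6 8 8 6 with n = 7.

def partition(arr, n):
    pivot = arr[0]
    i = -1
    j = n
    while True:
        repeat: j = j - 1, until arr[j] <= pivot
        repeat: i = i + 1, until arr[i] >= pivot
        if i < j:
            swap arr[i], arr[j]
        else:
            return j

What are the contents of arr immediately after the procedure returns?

pivot = arr[0] = 8; i = -1, j = 7
j→6 (arr[6]=6≤8), i→0 (arr[0]=8≥8); i<j, swap → 6 8 8 6 8 8 8
j→5 (arr[5]=8≤8), i→1 (arr[1]=8≥8); i<j, swap → 6 8 8 6 8 8 8
j→4 (arr[4]=8≤8), i→2 (arr[2]=8≥8); i<j, swap → 6 8 8 6 8 8 8
j→3, i→4; i≥j, return j=3. arr = 6 8 8 6 8 8 8

6 8 8 6 8 8 8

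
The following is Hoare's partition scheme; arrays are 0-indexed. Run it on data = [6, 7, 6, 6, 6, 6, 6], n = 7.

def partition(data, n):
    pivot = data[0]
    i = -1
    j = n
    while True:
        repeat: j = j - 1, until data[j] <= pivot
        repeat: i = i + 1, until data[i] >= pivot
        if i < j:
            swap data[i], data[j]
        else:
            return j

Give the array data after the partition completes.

[6, 6, 6, 6, 6, 7, 6]

pivot=6
j stops at 6 (6), i stops at 0 (6); swap ⇒ [6, 7, 6, 6, 6, 6, 6]
j stops at 5 (6), i stops at 1 (7); swap ⇒ [6, 6, 6, 6, 6, 7, 6]
j stops at 4 (6), i stops at 2 (6); swap ⇒ [6, 6, 6, 6, 6, 7, 6]
j stops at 3, i stops at 3; i≥j ⇒ return 3. data=[6, 6, 6, 6, 6, 7, 6]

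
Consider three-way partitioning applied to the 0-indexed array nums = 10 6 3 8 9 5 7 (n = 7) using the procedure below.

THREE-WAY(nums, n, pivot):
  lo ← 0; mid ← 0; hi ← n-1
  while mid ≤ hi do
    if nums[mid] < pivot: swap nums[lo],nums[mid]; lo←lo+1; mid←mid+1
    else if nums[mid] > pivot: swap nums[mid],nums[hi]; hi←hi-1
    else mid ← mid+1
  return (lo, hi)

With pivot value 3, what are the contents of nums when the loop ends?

pivot = 3; lo=0, mid=0, hi=6
nums[mid]=10>3: swap nums[0],nums[6]; hi=5 → 7 6 3 8 9 5 10
nums[mid]=7>3: swap nums[0],nums[5]; hi=4 → 5 6 3 8 9 7 10
nums[mid]=5>3: swap nums[0],nums[4]; hi=3 → 9 6 3 8 5 7 10
nums[mid]=9>3: swap nums[0],nums[3]; hi=2 → 8 6 3 9 5 7 10
nums[mid]=8>3: swap nums[0],nums[2]; hi=1 → 3 6 8 9 5 7 10
nums[mid]=3=3: mid=1
nums[mid]=6>3: swap nums[1],nums[1]; hi=0 → 3 6 8 9 5 7 10
end: lo=0, hi=0; nums = 3 6 8 9 5 7 10

3 6 8 9 5 7 10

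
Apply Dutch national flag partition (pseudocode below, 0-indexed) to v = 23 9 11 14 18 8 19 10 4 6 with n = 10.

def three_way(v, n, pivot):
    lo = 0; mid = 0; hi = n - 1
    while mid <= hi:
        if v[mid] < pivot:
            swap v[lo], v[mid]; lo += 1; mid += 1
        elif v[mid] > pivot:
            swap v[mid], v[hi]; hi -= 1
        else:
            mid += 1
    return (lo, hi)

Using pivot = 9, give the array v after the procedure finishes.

6 4 8 9 18 19 10 14 11 23

pivot = 9; lo=0, mid=0, hi=9
v[mid]=23>9: swap v[0],v[9]; hi=8 → 6 9 11 14 18 8 19 10 4 23
v[mid]=6<9: swap v[0],v[0]; lo=1,mid=1 → 6 9 11 14 18 8 19 10 4 23
v[mid]=9=9: mid=2
v[mid]=11>9: swap v[2],v[8]; hi=7 → 6 9 4 14 18 8 19 10 11 23
v[mid]=4<9: swap v[1],v[2]; lo=2,mid=3 → 6 4 9 14 18 8 19 10 11 23
v[mid]=14>9: swap v[3],v[7]; hi=6 → 6 4 9 10 18 8 19 14 11 23
v[mid]=10>9: swap v[3],v[6]; hi=5 → 6 4 9 19 18 8 10 14 11 23
v[mid]=19>9: swap v[3],v[5]; hi=4 → 6 4 9 8 18 19 10 14 11 23
v[mid]=8<9: swap v[2],v[3]; lo=3,mid=4 → 6 4 8 9 18 19 10 14 11 23
v[mid]=18>9: swap v[4],v[4]; hi=3 → 6 4 8 9 18 19 10 14 11 23
end: lo=3, hi=3; v = 6 4 8 9 18 19 10 14 11 23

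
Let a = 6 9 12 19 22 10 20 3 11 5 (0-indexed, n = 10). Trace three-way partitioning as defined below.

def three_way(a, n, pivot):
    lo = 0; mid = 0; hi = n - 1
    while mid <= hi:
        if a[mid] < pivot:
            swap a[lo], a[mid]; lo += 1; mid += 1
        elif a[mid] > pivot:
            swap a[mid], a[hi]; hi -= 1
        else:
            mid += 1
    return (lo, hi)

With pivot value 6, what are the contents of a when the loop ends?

pivot = 6; lo=0, mid=0, hi=9
a[mid]=6=6: mid=1
a[mid]=9>6: swap a[1],a[9]; hi=8 → 6 5 12 19 22 10 20 3 11 9
a[mid]=5<6: swap a[0],a[1]; lo=1,mid=2 → 5 6 12 19 22 10 20 3 11 9
a[mid]=12>6: swap a[2],a[8]; hi=7 → 5 6 11 19 22 10 20 3 12 9
a[mid]=11>6: swap a[2],a[7]; hi=6 → 5 6 3 19 22 10 20 11 12 9
a[mid]=3<6: swap a[1],a[2]; lo=2,mid=3 → 5 3 6 19 22 10 20 11 12 9
a[mid]=19>6: swap a[3],a[6]; hi=5 → 5 3 6 20 22 10 19 11 12 9
a[mid]=20>6: swap a[3],a[5]; hi=4 → 5 3 6 10 22 20 19 11 12 9
a[mid]=10>6: swap a[3],a[4]; hi=3 → 5 3 6 22 10 20 19 11 12 9
a[mid]=22>6: swap a[3],a[3]; hi=2 → 5 3 6 22 10 20 19 11 12 9
end: lo=2, hi=2; a = 5 3 6 22 10 20 19 11 12 9

5 3 6 22 10 20 19 11 12 9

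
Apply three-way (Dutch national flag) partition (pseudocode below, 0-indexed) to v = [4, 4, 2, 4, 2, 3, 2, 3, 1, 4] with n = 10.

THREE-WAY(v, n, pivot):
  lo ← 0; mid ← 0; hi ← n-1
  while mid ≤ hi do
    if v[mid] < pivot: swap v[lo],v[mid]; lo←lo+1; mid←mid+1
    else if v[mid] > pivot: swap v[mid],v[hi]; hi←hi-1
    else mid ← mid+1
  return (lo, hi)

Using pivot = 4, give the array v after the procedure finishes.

pivot = 4; lo=0, mid=0, hi=9
v[mid]=4=4: mid=1
v[mid]=4=4: mid=2
v[mid]=2<4: swap v[0],v[2]; lo=1,mid=3 → [2, 4, 4, 4, 2, 3, 2, 3, 1, 4]
v[mid]=4=4: mid=4
v[mid]=2<4: swap v[1],v[4]; lo=2,mid=5 → [2, 2, 4, 4, 4, 3, 2, 3, 1, 4]
v[mid]=3<4: swap v[2],v[5]; lo=3,mid=6 → [2, 2, 3, 4, 4, 4, 2, 3, 1, 4]
v[mid]=2<4: swap v[3],v[6]; lo=4,mid=7 → [2, 2, 3, 2, 4, 4, 4, 3, 1, 4]
v[mid]=3<4: swap v[4],v[7]; lo=5,mid=8 → [2, 2, 3, 2, 3, 4, 4, 4, 1, 4]
v[mid]=1<4: swap v[5],v[8]; lo=6,mid=9 → [2, 2, 3, 2, 3, 1, 4, 4, 4, 4]
v[mid]=4=4: mid=10
end: lo=6, hi=9; v = [2, 2, 3, 2, 3, 1, 4, 4, 4, 4]

[2, 2, 3, 2, 3, 1, 4, 4, 4, 4]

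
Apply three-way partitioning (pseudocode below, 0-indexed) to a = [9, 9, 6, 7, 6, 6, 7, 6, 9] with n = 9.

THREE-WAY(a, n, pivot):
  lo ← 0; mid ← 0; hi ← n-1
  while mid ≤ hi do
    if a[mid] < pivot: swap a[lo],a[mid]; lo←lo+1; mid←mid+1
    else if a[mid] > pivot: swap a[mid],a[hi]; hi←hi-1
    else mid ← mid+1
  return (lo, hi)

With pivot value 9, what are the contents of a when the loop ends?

[6, 7, 6, 6, 7, 6, 9, 9, 9]

pivot = 9; lo=0, mid=0, hi=8
a[mid]=9=9: mid=1
a[mid]=9=9: mid=2
a[mid]=6<9: swap a[0],a[2]; lo=1,mid=3 → [6, 9, 9, 7, 6, 6, 7, 6, 9]
a[mid]=7<9: swap a[1],a[3]; lo=2,mid=4 → [6, 7, 9, 9, 6, 6, 7, 6, 9]
a[mid]=6<9: swap a[2],a[4]; lo=3,mid=5 → [6, 7, 6, 9, 9, 6, 7, 6, 9]
a[mid]=6<9: swap a[3],a[5]; lo=4,mid=6 → [6, 7, 6, 6, 9, 9, 7, 6, 9]
a[mid]=7<9: swap a[4],a[6]; lo=5,mid=7 → [6, 7, 6, 6, 7, 9, 9, 6, 9]
a[mid]=6<9: swap a[5],a[7]; lo=6,mid=8 → [6, 7, 6, 6, 7, 6, 9, 9, 9]
a[mid]=9=9: mid=9
end: lo=6, hi=8; a = [6, 7, 6, 6, 7, 6, 9, 9, 9]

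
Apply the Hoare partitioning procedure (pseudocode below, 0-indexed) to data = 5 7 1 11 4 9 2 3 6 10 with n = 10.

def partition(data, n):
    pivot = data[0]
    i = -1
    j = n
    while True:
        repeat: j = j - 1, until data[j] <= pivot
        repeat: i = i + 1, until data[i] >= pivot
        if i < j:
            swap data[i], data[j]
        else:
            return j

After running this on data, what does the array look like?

pivot=5
j stops at 7 (3), i stops at 0 (5); swap ⇒ 3 7 1 11 4 9 2 5 6 10
j stops at 6 (2), i stops at 1 (7); swap ⇒ 3 2 1 11 4 9 7 5 6 10
j stops at 4 (4), i stops at 3 (11); swap ⇒ 3 2 1 4 11 9 7 5 6 10
j stops at 3, i stops at 4; i≥j ⇒ return 3. data=3 2 1 4 11 9 7 5 6 10

3 2 1 4 11 9 7 5 6 10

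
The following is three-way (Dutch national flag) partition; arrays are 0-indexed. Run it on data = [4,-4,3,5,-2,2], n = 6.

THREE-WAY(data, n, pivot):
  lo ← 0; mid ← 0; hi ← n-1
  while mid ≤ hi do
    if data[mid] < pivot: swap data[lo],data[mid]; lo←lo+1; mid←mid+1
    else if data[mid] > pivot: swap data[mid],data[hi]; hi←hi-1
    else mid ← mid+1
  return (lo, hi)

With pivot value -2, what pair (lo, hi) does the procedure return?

pivot = -2; lo=0, mid=0, hi=5
data[mid]=4>-2: swap data[0],data[5]; hi=4 → [2,-4,3,5,-2,4]
data[mid]=2>-2: swap data[0],data[4]; hi=3 → [-2,-4,3,5,2,4]
data[mid]=-2=-2: mid=1
data[mid]=-4<-2: swap data[0],data[1]; lo=1,mid=2 → [-4,-2,3,5,2,4]
data[mid]=3>-2: swap data[2],data[3]; hi=2 → [-4,-2,5,3,2,4]
data[mid]=5>-2: swap data[2],data[2]; hi=1 → [-4,-2,5,3,2,4]
end: lo=1, hi=1; data = [-4,-2,5,3,2,4]

(1, 1)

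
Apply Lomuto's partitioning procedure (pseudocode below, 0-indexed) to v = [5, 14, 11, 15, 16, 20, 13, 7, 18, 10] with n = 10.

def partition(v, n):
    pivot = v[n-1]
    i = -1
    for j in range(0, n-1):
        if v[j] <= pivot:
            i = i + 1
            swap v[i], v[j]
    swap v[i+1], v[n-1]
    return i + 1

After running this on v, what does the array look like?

pivot=10, i=-1
j=0: 5≤10, i=0, swap(0,0) ⇒ [5, 14, 11, 15, 16, 20, 13, 7, 18, 10]
j=1: 14>10, skip
j=2: 11>10, skip
j=3: 15>10, skip
j=4: 16>10, skip
j=5: 20>10, skip
j=6: 13>10, skip
j=7: 7≤10, i=1, swap(1,7) ⇒ [5, 7, 11, 15, 16, 20, 13, 14, 18, 10]
j=8: 18>10, skip
swap(2,9) ⇒ [5, 7, 10, 15, 16, 20, 13, 14, 18, 11]; return 2

[5, 7, 10, 15, 16, 20, 13, 14, 18, 11]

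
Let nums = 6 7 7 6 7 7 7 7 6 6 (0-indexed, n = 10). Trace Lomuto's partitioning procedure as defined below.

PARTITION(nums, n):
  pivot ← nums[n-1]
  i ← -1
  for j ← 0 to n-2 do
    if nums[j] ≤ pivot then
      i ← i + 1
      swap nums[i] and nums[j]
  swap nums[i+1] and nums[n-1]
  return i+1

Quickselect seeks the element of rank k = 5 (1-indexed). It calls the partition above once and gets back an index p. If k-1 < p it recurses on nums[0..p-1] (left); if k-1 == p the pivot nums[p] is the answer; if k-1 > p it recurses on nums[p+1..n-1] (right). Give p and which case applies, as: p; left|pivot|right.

pivot=6, i=-1
j=0: 6≤6, i=0, swap(0,0) ⇒ 6 7 7 6 7 7 7 7 6 6
j=1: 7>6, skip
j=2: 7>6, skip
j=3: 6≤6, i=1, swap(1,3) ⇒ 6 6 7 7 7 7 7 7 6 6
j=4: 7>6, skip
j=5: 7>6, skip
j=6: 7>6, skip
j=7: 7>6, skip
j=8: 6≤6, i=2, swap(2,8) ⇒ 6 6 6 7 7 7 7 7 7 6
swap(3,9) ⇒ 6 6 6 6 7 7 7 7 7 7; return 3
p = 3; k-1 = 4 > 3 ⇒ right

3; right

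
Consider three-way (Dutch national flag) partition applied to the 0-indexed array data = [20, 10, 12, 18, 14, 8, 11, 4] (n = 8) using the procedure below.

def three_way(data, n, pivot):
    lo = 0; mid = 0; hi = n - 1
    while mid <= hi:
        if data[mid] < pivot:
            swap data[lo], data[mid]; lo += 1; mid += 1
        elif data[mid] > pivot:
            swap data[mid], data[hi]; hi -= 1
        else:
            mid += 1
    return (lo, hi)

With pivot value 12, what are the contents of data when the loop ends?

lo=0 mid=0 hi=7
20>12: swap(0,7), hi=6 ⇒ [4, 10, 12, 18, 14, 8, 11, 20]
4<12: swap(0,0), lo=1 mid=1 ⇒ [4, 10, 12, 18, 14, 8, 11, 20]
10<12: swap(1,1), lo=2 mid=2 ⇒ [4, 10, 12, 18, 14, 8, 11, 20]
12=12: mid=3
18>12: swap(3,6), hi=5 ⇒ [4, 10, 12, 11, 14, 8, 18, 20]
11<12: swap(2,3), lo=3 mid=4 ⇒ [4, 10, 11, 12, 14, 8, 18, 20]
14>12: swap(4,5), hi=4 ⇒ [4, 10, 11, 12, 8, 14, 18, 20]
8<12: swap(3,4), lo=4 mid=5 ⇒ [4, 10, 11, 8, 12, 14, 18, 20]
done. lo=4 hi=4; data=[4, 10, 11, 8, 12, 14, 18, 20]

[4, 10, 11, 8, 12, 14, 18, 20]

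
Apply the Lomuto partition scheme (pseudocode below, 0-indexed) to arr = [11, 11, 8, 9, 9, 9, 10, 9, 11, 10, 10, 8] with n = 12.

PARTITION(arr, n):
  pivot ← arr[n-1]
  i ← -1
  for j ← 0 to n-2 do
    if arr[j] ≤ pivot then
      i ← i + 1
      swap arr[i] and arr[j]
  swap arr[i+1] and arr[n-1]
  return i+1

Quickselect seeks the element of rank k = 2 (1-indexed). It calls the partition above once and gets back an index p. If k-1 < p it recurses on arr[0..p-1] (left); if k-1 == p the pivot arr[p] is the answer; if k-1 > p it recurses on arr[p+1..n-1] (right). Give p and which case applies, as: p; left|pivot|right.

pivot = arr[11] = 8; i = -1
j=0: arr[0]=11 > 8 → no swap
j=1: arr[1]=11 > 8 → no swap
j=2: arr[2]=8 ≤ 8 → i=0, swap arr[0],arr[2] → [8, 11, 11, 9, 9, 9, 10, 9, 11, 10, 10, 8]
j=3: arr[3]=9 > 8 → no swap
j=4: arr[4]=9 > 8 → no swap
j=5: arr[5]=9 > 8 → no swap
j=6: arr[6]=10 > 8 → no swap
j=7: arr[7]=9 > 8 → no swap
j=8: arr[8]=11 > 8 → no swap
j=9: arr[9]=10 > 8 → no swap
j=10: arr[10]=10 > 8 → no swap
final swap arr[1],arr[11] → [8, 8, 11, 9, 9, 9, 10, 9, 11, 10, 10, 11]; return 1
p = 1; k-1 = 1 == 1 ⇒ pivot

1; pivot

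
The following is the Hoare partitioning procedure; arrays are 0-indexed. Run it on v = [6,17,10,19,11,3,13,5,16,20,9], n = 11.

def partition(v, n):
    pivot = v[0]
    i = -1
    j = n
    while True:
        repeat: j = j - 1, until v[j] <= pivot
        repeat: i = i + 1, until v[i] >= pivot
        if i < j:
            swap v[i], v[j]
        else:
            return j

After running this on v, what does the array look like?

[5,3,10,19,11,17,13,6,16,20,9]

pivot=6
j stops at 7 (5), i stops at 0 (6); swap ⇒ [5,17,10,19,11,3,13,6,16,20,9]
j stops at 5 (3), i stops at 1 (17); swap ⇒ [5,3,10,19,11,17,13,6,16,20,9]
j stops at 1, i stops at 2; i≥j ⇒ return 1. v=[5,3,10,19,11,17,13,6,16,20,9]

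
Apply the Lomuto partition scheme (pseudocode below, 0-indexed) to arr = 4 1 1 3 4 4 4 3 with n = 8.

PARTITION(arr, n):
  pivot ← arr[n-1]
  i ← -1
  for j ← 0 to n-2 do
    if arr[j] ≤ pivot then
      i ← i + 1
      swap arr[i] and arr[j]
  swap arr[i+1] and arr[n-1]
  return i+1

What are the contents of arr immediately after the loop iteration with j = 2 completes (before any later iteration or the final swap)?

1 1 4 3 4 4 4 3

pivot=3, i=-1
j=0: 4>3, skip
j=1: 1≤3, i=0, swap(0,1) ⇒ 1 4 1 3 4 4 4 3
j=2: 1≤3, i=1, swap(1,2) ⇒ 1 1 4 3 4 4 4 3
(after j=2) arr = 1 1 4 3 4 4 4 3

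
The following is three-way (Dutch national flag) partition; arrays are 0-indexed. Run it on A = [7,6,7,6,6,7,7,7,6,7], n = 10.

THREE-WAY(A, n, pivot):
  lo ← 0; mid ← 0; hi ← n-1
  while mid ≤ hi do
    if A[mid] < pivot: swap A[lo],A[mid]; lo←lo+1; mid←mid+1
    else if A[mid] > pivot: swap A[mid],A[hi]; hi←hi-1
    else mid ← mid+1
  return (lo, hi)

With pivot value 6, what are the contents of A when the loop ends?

pivot = 6; lo=0, mid=0, hi=9
A[mid]=7>6: swap A[0],A[9]; hi=8 → [7,6,7,6,6,7,7,7,6,7]
A[mid]=7>6: swap A[0],A[8]; hi=7 → [6,6,7,6,6,7,7,7,7,7]
A[mid]=6=6: mid=1
A[mid]=6=6: mid=2
A[mid]=7>6: swap A[2],A[7]; hi=6 → [6,6,7,6,6,7,7,7,7,7]
A[mid]=7>6: swap A[2],A[6]; hi=5 → [6,6,7,6,6,7,7,7,7,7]
A[mid]=7>6: swap A[2],A[5]; hi=4 → [6,6,7,6,6,7,7,7,7,7]
A[mid]=7>6: swap A[2],A[4]; hi=3 → [6,6,6,6,7,7,7,7,7,7]
A[mid]=6=6: mid=3
A[mid]=6=6: mid=4
end: lo=0, hi=3; A = [6,6,6,6,7,7,7,7,7,7]

[6,6,6,6,7,7,7,7,7,7]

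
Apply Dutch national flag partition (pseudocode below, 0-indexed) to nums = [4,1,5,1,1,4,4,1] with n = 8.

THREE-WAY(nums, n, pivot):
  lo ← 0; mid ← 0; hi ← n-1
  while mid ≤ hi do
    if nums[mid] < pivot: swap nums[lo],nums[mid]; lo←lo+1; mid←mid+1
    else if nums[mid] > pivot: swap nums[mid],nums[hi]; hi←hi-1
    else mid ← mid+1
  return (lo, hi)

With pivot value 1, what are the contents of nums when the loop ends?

[1,1,1,1,4,4,5,4]

pivot = 1; lo=0, mid=0, hi=7
nums[mid]=4>1: swap nums[0],nums[7]; hi=6 → [1,1,5,1,1,4,4,4]
nums[mid]=1=1: mid=1
nums[mid]=1=1: mid=2
nums[mid]=5>1: swap nums[2],nums[6]; hi=5 → [1,1,4,1,1,4,5,4]
nums[mid]=4>1: swap nums[2],nums[5]; hi=4 → [1,1,4,1,1,4,5,4]
nums[mid]=4>1: swap nums[2],nums[4]; hi=3 → [1,1,1,1,4,4,5,4]
nums[mid]=1=1: mid=3
nums[mid]=1=1: mid=4
end: lo=0, hi=3; nums = [1,1,1,1,4,4,5,4]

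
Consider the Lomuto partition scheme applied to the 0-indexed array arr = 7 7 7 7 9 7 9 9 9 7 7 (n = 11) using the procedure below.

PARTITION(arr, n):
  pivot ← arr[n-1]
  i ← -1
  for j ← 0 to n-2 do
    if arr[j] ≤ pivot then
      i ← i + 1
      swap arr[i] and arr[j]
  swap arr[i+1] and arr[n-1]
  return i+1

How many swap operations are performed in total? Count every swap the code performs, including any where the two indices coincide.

pivot = arr[10] = 7; i = -1
j=0: arr[0]=7 ≤ 7 → i=0, swap arr[0],arr[0] (no change) → 7 7 7 7 9 7 9 9 9 7 7
j=1: arr[1]=7 ≤ 7 → i=1, swap arr[1],arr[1] (no change) → 7 7 7 7 9 7 9 9 9 7 7
j=2: arr[2]=7 ≤ 7 → i=2, swap arr[2],arr[2] (no change) → 7 7 7 7 9 7 9 9 9 7 7
j=3: arr[3]=7 ≤ 7 → i=3, swap arr[3],arr[3] (no change) → 7 7 7 7 9 7 9 9 9 7 7
j=4: arr[4]=9 > 7 → no swap
j=5: arr[5]=7 ≤ 7 → i=4, swap arr[4],arr[5] → 7 7 7 7 7 9 9 9 9 7 7
j=6: arr[6]=9 > 7 → no swap
j=7: arr[7]=9 > 7 → no swap
j=8: arr[8]=9 > 7 → no swap
j=9: arr[9]=7 ≤ 7 → i=5, swap arr[5],arr[9] → 7 7 7 7 7 7 9 9 9 9 7
final swap arr[6],arr[10] → 7 7 7 7 7 7 7 9 9 9 9; return 6

7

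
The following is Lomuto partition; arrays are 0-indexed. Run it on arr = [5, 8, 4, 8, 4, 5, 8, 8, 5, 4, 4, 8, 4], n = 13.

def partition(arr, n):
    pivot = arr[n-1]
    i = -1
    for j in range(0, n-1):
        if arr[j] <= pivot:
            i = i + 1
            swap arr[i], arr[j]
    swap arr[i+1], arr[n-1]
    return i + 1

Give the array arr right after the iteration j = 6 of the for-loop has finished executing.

[4, 4, 5, 8, 8, 5, 8, 8, 5, 4, 4, 8, 4]

pivot=4, i=-1
j=0: 5>4, skip
j=1: 8>4, skip
j=2: 4≤4, i=0, swap(0,2) ⇒ [4, 8, 5, 8, 4, 5, 8, 8, 5, 4, 4, 8, 4]
j=3: 8>4, skip
j=4: 4≤4, i=1, swap(1,4) ⇒ [4, 4, 5, 8, 8, 5, 8, 8, 5, 4, 4, 8, 4]
j=5: 5>4, skip
j=6: 8>4, skip
(after j=6) arr = [4, 4, 5, 8, 8, 5, 8, 8, 5, 4, 4, 8, 4]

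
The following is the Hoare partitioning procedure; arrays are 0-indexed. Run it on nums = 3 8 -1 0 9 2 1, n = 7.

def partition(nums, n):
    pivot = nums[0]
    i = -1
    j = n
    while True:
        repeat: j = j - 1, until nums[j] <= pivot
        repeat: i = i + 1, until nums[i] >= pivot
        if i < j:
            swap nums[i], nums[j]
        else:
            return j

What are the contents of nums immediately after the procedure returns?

pivot = nums[0] = 3; i = -1, j = 7
j→6 (nums[6]=1≤3), i→0 (nums[0]=3≥3); i<j, swap → 1 8 -1 0 9 2 3
j→5 (nums[5]=2≤3), i→1 (nums[1]=8≥3); i<j, swap → 1 2 -1 0 9 8 3
j→3, i→4; i≥j, return j=3. nums = 1 2 -1 0 9 8 3

1 2 -1 0 9 8 3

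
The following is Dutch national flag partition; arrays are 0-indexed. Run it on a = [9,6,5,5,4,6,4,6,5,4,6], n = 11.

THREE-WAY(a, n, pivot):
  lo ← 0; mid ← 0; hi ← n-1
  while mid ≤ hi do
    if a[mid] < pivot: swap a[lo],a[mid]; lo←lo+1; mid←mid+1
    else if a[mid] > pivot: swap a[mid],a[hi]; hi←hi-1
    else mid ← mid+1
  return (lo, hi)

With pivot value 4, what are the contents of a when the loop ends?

pivot = 4; lo=0, mid=0, hi=10
a[mid]=9>4: swap a[0],a[10]; hi=9 → [6,6,5,5,4,6,4,6,5,4,9]
a[mid]=6>4: swap a[0],a[9]; hi=8 → [4,6,5,5,4,6,4,6,5,6,9]
a[mid]=4=4: mid=1
a[mid]=6>4: swap a[1],a[8]; hi=7 → [4,5,5,5,4,6,4,6,6,6,9]
a[mid]=5>4: swap a[1],a[7]; hi=6 → [4,6,5,5,4,6,4,5,6,6,9]
a[mid]=6>4: swap a[1],a[6]; hi=5 → [4,4,5,5,4,6,6,5,6,6,9]
a[mid]=4=4: mid=2
a[mid]=5>4: swap a[2],a[5]; hi=4 → [4,4,6,5,4,5,6,5,6,6,9]
a[mid]=6>4: swap a[2],a[4]; hi=3 → [4,4,4,5,6,5,6,5,6,6,9]
a[mid]=4=4: mid=3
a[mid]=5>4: swap a[3],a[3]; hi=2 → [4,4,4,5,6,5,6,5,6,6,9]
end: lo=0, hi=2; a = [4,4,4,5,6,5,6,5,6,6,9]

[4,4,4,5,6,5,6,5,6,6,9]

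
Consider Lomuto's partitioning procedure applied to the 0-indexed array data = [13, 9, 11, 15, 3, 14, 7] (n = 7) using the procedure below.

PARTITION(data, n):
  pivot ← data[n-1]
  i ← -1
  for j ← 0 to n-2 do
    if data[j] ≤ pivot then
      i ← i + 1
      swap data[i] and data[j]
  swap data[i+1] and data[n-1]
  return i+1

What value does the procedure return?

1

pivot=7, i=-1
j=0: 13>7, skip
j=1: 9>7, skip
j=2: 11>7, skip
j=3: 15>7, skip
j=4: 3≤7, i=0, swap(0,4) ⇒ [3, 9, 11, 15, 13, 14, 7]
j=5: 14>7, skip
swap(1,6) ⇒ [3, 7, 11, 15, 13, 14, 9]; return 1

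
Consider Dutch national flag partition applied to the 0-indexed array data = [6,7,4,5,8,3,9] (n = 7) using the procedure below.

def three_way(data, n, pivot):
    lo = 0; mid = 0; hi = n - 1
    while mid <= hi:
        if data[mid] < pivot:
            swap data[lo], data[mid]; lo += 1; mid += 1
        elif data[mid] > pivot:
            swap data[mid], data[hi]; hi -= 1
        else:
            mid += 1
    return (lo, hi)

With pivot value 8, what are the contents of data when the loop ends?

[6,7,4,5,3,8,9]

lo=0 mid=0 hi=6
6<8: swap(0,0), lo=1 mid=1 ⇒ [6,7,4,5,8,3,9]
7<8: swap(1,1), lo=2 mid=2 ⇒ [6,7,4,5,8,3,9]
4<8: swap(2,2), lo=3 mid=3 ⇒ [6,7,4,5,8,3,9]
5<8: swap(3,3), lo=4 mid=4 ⇒ [6,7,4,5,8,3,9]
8=8: mid=5
3<8: swap(4,5), lo=5 mid=6 ⇒ [6,7,4,5,3,8,9]
9>8: swap(6,6), hi=5 ⇒ [6,7,4,5,3,8,9]
done. lo=5 hi=5; data=[6,7,4,5,3,8,9]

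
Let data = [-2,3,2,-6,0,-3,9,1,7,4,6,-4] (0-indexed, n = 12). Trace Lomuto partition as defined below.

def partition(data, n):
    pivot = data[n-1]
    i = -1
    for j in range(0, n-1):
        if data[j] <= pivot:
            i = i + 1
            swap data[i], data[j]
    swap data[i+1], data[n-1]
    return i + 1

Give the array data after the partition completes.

pivot = data[11] = -4; i = -1
j=0: data[0]=-2 > -4 → no swap
j=1: data[1]=3 > -4 → no swap
j=2: data[2]=2 > -4 → no swap
j=3: data[3]=-6 ≤ -4 → i=0, swap data[0],data[3] → [-6,3,2,-2,0,-3,9,1,7,4,6,-4]
j=4: data[4]=0 > -4 → no swap
j=5: data[5]=-3 > -4 → no swap
j=6: data[6]=9 > -4 → no swap
j=7: data[7]=1 > -4 → no swap
j=8: data[8]=7 > -4 → no swap
j=9: data[9]=4 > -4 → no swap
j=10: data[10]=6 > -4 → no swap
final swap data[1],data[11] → [-6,-4,2,-2,0,-3,9,1,7,4,6,3]; return 1

[-6,-4,2,-2,0,-3,9,1,7,4,6,3]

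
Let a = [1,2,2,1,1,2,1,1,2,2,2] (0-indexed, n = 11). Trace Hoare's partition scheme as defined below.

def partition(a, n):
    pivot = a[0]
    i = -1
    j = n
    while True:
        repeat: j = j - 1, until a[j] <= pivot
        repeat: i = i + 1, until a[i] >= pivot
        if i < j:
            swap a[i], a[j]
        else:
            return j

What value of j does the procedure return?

pivot=1
j stops at 7 (1), i stops at 0 (1); swap ⇒ [1,2,2,1,1,2,1,1,2,2,2]
j stops at 6 (1), i stops at 1 (2); swap ⇒ [1,1,2,1,1,2,2,1,2,2,2]
j stops at 4 (1), i stops at 2 (2); swap ⇒ [1,1,1,1,2,2,2,1,2,2,2]
j stops at 3, i stops at 3; i≥j ⇒ return 3. a=[1,1,1,1,2,2,2,1,2,2,2]

3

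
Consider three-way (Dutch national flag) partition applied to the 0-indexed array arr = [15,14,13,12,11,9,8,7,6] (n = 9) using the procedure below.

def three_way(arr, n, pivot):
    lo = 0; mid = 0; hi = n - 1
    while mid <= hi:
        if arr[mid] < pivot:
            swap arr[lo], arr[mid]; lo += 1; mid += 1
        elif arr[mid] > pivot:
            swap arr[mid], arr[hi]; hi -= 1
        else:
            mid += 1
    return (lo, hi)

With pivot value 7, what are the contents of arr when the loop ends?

[6,7,12,11,9,8,13,14,15]

pivot = 7; lo=0, mid=0, hi=8
arr[mid]=15>7: swap arr[0],arr[8]; hi=7 → [6,14,13,12,11,9,8,7,15]
arr[mid]=6<7: swap arr[0],arr[0]; lo=1,mid=1 → [6,14,13,12,11,9,8,7,15]
arr[mid]=14>7: swap arr[1],arr[7]; hi=6 → [6,7,13,12,11,9,8,14,15]
arr[mid]=7=7: mid=2
arr[mid]=13>7: swap arr[2],arr[6]; hi=5 → [6,7,8,12,11,9,13,14,15]
arr[mid]=8>7: swap arr[2],arr[5]; hi=4 → [6,7,9,12,11,8,13,14,15]
arr[mid]=9>7: swap arr[2],arr[4]; hi=3 → [6,7,11,12,9,8,13,14,15]
arr[mid]=11>7: swap arr[2],arr[3]; hi=2 → [6,7,12,11,9,8,13,14,15]
arr[mid]=12>7: swap arr[2],arr[2]; hi=1 → [6,7,12,11,9,8,13,14,15]
end: lo=1, hi=1; arr = [6,7,12,11,9,8,13,14,15]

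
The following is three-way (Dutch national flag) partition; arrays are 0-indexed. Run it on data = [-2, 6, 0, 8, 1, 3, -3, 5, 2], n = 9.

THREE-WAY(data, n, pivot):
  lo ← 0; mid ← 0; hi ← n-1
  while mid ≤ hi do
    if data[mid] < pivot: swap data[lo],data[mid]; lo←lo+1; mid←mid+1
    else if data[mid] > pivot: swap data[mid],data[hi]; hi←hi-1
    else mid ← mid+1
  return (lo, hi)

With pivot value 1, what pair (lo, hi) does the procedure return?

pivot = 1; lo=0, mid=0, hi=8
data[mid]=-2<1: swap data[0],data[0]; lo=1,mid=1 → [-2, 6, 0, 8, 1, 3, -3, 5, 2]
data[mid]=6>1: swap data[1],data[8]; hi=7 → [-2, 2, 0, 8, 1, 3, -3, 5, 6]
data[mid]=2>1: swap data[1],data[7]; hi=6 → [-2, 5, 0, 8, 1, 3, -3, 2, 6]
data[mid]=5>1: swap data[1],data[6]; hi=5 → [-2, -3, 0, 8, 1, 3, 5, 2, 6]
data[mid]=-3<1: swap data[1],data[1]; lo=2,mid=2 → [-2, -3, 0, 8, 1, 3, 5, 2, 6]
data[mid]=0<1: swap data[2],data[2]; lo=3,mid=3 → [-2, -3, 0, 8, 1, 3, 5, 2, 6]
data[mid]=8>1: swap data[3],data[5]; hi=4 → [-2, -3, 0, 3, 1, 8, 5, 2, 6]
data[mid]=3>1: swap data[3],data[4]; hi=3 → [-2, -3, 0, 1, 3, 8, 5, 2, 6]
data[mid]=1=1: mid=4
end: lo=3, hi=3; data = [-2, -3, 0, 1, 3, 8, 5, 2, 6]

(3, 3)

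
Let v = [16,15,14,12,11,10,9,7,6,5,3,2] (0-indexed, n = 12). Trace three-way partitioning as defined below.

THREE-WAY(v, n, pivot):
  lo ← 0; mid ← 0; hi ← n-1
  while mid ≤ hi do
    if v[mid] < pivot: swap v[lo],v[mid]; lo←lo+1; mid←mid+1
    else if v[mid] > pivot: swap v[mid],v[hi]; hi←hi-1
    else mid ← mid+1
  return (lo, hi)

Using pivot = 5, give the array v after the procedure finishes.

[2,3,5,11,10,9,7,6,12,14,15,16]

lo=0 mid=0 hi=11
16>5: swap(0,11), hi=10 ⇒ [2,15,14,12,11,10,9,7,6,5,3,16]
2<5: swap(0,0), lo=1 mid=1 ⇒ [2,15,14,12,11,10,9,7,6,5,3,16]
15>5: swap(1,10), hi=9 ⇒ [2,3,14,12,11,10,9,7,6,5,15,16]
3<5: swap(1,1), lo=2 mid=2 ⇒ [2,3,14,12,11,10,9,7,6,5,15,16]
14>5: swap(2,9), hi=8 ⇒ [2,3,5,12,11,10,9,7,6,14,15,16]
5=5: mid=3
12>5: swap(3,8), hi=7 ⇒ [2,3,5,6,11,10,9,7,12,14,15,16]
6>5: swap(3,7), hi=6 ⇒ [2,3,5,7,11,10,9,6,12,14,15,16]
7>5: swap(3,6), hi=5 ⇒ [2,3,5,9,11,10,7,6,12,14,15,16]
9>5: swap(3,5), hi=4 ⇒ [2,3,5,10,11,9,7,6,12,14,15,16]
10>5: swap(3,4), hi=3 ⇒ [2,3,5,11,10,9,7,6,12,14,15,16]
11>5: swap(3,3), hi=2 ⇒ [2,3,5,11,10,9,7,6,12,14,15,16]
done. lo=2 hi=2; v=[2,3,5,11,10,9,7,6,12,14,15,16]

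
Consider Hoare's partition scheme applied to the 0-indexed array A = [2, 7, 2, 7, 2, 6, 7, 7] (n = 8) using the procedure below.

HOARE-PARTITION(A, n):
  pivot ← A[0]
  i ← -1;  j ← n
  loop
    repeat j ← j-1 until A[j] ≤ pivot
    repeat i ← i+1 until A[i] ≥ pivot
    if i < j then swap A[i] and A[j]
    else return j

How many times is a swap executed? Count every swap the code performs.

2

pivot=2
j stops at 4 (2), i stops at 0 (2); swap ⇒ [2, 7, 2, 7, 2, 6, 7, 7]
j stops at 2 (2), i stops at 1 (7); swap ⇒ [2, 2, 7, 7, 2, 6, 7, 7]
j stops at 1, i stops at 2; i≥j ⇒ return 1. A=[2, 2, 7, 7, 2, 6, 7, 7]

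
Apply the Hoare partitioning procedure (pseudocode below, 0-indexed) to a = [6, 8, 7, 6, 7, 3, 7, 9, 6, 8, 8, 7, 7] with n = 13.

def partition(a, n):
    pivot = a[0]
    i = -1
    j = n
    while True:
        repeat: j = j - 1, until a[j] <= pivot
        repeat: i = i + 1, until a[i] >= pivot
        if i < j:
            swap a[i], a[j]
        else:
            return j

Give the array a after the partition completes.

pivot = a[0] = 6; i = -1, j = 13
j→8 (a[8]=6≤6), i→0 (a[0]=6≥6); i<j, swap → [6, 8, 7, 6, 7, 3, 7, 9, 6, 8, 8, 7, 7]
j→5 (a[5]=3≤6), i→1 (a[1]=8≥6); i<j, swap → [6, 3, 7, 6, 7, 8, 7, 9, 6, 8, 8, 7, 7]
j→3 (a[3]=6≤6), i→2 (a[2]=7≥6); i<j, swap → [6, 3, 6, 7, 7, 8, 7, 9, 6, 8, 8, 7, 7]
j→2, i→3; i≥j, return j=2. a = [6, 3, 6, 7, 7, 8, 7, 9, 6, 8, 8, 7, 7]

[6, 3, 6, 7, 7, 8, 7, 9, 6, 8, 8, 7, 7]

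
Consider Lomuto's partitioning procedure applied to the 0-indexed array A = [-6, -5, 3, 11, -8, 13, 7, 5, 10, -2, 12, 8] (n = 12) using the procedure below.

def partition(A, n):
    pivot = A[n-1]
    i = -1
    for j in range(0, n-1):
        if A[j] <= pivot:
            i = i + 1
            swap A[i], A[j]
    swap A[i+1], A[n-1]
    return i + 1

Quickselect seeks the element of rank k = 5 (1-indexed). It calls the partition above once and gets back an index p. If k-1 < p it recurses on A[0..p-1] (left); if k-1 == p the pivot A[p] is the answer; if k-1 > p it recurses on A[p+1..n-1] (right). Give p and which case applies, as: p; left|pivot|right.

pivot = A[11] = 8; i = -1
j=0: A[0]=-6 ≤ 8 → i=0, swap A[0],A[0] (no change) → [-6, -5, 3, 11, -8, 13, 7, 5, 10, -2, 12, 8]
j=1: A[1]=-5 ≤ 8 → i=1, swap A[1],A[1] (no change) → [-6, -5, 3, 11, -8, 13, 7, 5, 10, -2, 12, 8]
j=2: A[2]=3 ≤ 8 → i=2, swap A[2],A[2] (no change) → [-6, -5, 3, 11, -8, 13, 7, 5, 10, -2, 12, 8]
j=3: A[3]=11 > 8 → no swap
j=4: A[4]=-8 ≤ 8 → i=3, swap A[3],A[4] → [-6, -5, 3, -8, 11, 13, 7, 5, 10, -2, 12, 8]
j=5: A[5]=13 > 8 → no swap
j=6: A[6]=7 ≤ 8 → i=4, swap A[4],A[6] → [-6, -5, 3, -8, 7, 13, 11, 5, 10, -2, 12, 8]
j=7: A[7]=5 ≤ 8 → i=5, swap A[5],A[7] → [-6, -5, 3, -8, 7, 5, 11, 13, 10, -2, 12, 8]
j=8: A[8]=10 > 8 → no swap
j=9: A[9]=-2 ≤ 8 → i=6, swap A[6],A[9] → [-6, -5, 3, -8, 7, 5, -2, 13, 10, 11, 12, 8]
j=10: A[10]=12 > 8 → no swap
final swap A[7],A[11] → [-6, -5, 3, -8, 7, 5, -2, 8, 10, 11, 12, 13]; return 7
p = 7; k-1 = 4 < 7 ⇒ left

7; left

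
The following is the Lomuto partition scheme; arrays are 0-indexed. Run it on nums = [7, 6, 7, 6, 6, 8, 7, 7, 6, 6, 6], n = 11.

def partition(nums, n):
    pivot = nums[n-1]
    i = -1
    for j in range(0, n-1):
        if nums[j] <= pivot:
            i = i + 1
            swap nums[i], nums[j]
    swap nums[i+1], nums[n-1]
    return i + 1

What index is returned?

5

pivot=6, i=-1
j=0: 7>6, skip
j=1: 6≤6, i=0, swap(0,1) ⇒ [6, 7, 7, 6, 6, 8, 7, 7, 6, 6, 6]
j=2: 7>6, skip
j=3: 6≤6, i=1, swap(1,3) ⇒ [6, 6, 7, 7, 6, 8, 7, 7, 6, 6, 6]
j=4: 6≤6, i=2, swap(2,4) ⇒ [6, 6, 6, 7, 7, 8, 7, 7, 6, 6, 6]
j=5: 8>6, skip
j=6: 7>6, skip
j=7: 7>6, skip
j=8: 6≤6, i=3, swap(3,8) ⇒ [6, 6, 6, 6, 7, 8, 7, 7, 7, 6, 6]
j=9: 6≤6, i=4, swap(4,9) ⇒ [6, 6, 6, 6, 6, 8, 7, 7, 7, 7, 6]
swap(5,10) ⇒ [6, 6, 6, 6, 6, 6, 7, 7, 7, 7, 8]; return 5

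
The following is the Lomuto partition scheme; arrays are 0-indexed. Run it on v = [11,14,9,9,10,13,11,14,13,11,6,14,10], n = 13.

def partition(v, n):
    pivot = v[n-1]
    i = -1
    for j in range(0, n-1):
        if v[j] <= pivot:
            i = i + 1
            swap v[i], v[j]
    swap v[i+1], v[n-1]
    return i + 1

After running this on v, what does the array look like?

[9,9,10,6,10,13,11,14,13,11,14,14,11]

pivot=10, i=-1
j=0: 11>10, skip
j=1: 14>10, skip
j=2: 9≤10, i=0, swap(0,2) ⇒ [9,14,11,9,10,13,11,14,13,11,6,14,10]
j=3: 9≤10, i=1, swap(1,3) ⇒ [9,9,11,14,10,13,11,14,13,11,6,14,10]
j=4: 10≤10, i=2, swap(2,4) ⇒ [9,9,10,14,11,13,11,14,13,11,6,14,10]
j=5: 13>10, skip
j=6: 11>10, skip
j=7: 14>10, skip
j=8: 13>10, skip
j=9: 11>10, skip
j=10: 6≤10, i=3, swap(3,10) ⇒ [9,9,10,6,11,13,11,14,13,11,14,14,10]
j=11: 14>10, skip
swap(4,12) ⇒ [9,9,10,6,10,13,11,14,13,11,14,14,11]; return 4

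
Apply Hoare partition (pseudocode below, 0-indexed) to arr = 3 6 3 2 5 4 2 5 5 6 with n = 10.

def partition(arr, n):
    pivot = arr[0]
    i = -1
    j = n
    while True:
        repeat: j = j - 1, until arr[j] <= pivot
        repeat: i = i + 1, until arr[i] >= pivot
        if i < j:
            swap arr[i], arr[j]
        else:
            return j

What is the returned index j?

pivot = arr[0] = 3; i = -1, j = 10
j→6 (arr[6]=2≤3), i→0 (arr[0]=3≥3); i<j, swap → 2 6 3 2 5 4 3 5 5 6
j→3 (arr[3]=2≤3), i→1 (arr[1]=6≥3); i<j, swap → 2 2 3 6 5 4 3 5 5 6
j→2, i→2; i≥j, return j=2. arr = 2 2 3 6 5 4 3 5 5 6

2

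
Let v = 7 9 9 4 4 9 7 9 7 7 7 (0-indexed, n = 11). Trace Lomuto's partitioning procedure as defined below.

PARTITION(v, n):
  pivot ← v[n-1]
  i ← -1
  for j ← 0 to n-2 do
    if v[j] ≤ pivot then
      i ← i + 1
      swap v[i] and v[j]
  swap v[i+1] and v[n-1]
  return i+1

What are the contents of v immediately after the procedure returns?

pivot = v[10] = 7; i = -1
j=0: v[0]=7 ≤ 7 → i=0, swap v[0],v[0] (no change) → 7 9 9 4 4 9 7 9 7 7 7
j=1: v[1]=9 > 7 → no swap
j=2: v[2]=9 > 7 → no swap
j=3: v[3]=4 ≤ 7 → i=1, swap v[1],v[3] → 7 4 9 9 4 9 7 9 7 7 7
j=4: v[4]=4 ≤ 7 → i=2, swap v[2],v[4] → 7 4 4 9 9 9 7 9 7 7 7
j=5: v[5]=9 > 7 → no swap
j=6: v[6]=7 ≤ 7 → i=3, swap v[3],v[6] → 7 4 4 7 9 9 9 9 7 7 7
j=7: v[7]=9 > 7 → no swap
j=8: v[8]=7 ≤ 7 → i=4, swap v[4],v[8] → 7 4 4 7 7 9 9 9 9 7 7
j=9: v[9]=7 ≤ 7 → i=5, swap v[5],v[9] → 7 4 4 7 7 7 9 9 9 9 7
final swap v[6],v[10] → 7 4 4 7 7 7 7 9 9 9 9; return 6

7 4 4 7 7 7 7 9 9 9 9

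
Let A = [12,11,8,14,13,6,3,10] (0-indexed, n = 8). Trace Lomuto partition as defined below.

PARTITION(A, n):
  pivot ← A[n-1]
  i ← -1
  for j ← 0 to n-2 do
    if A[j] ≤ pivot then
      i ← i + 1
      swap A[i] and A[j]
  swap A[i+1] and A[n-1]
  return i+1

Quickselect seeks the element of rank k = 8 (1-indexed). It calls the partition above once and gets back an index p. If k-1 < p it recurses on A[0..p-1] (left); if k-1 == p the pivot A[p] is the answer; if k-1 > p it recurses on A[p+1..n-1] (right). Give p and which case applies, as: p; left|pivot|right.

pivot=10, i=-1
j=0: 12>10, skip
j=1: 11>10, skip
j=2: 8≤10, i=0, swap(0,2) ⇒ [8,11,12,14,13,6,3,10]
j=3: 14>10, skip
j=4: 13>10, skip
j=5: 6≤10, i=1, swap(1,5) ⇒ [8,6,12,14,13,11,3,10]
j=6: 3≤10, i=2, swap(2,6) ⇒ [8,6,3,14,13,11,12,10]
swap(3,7) ⇒ [8,6,3,10,13,11,12,14]; return 3
p = 3; k-1 = 7 > 3 ⇒ right

3; right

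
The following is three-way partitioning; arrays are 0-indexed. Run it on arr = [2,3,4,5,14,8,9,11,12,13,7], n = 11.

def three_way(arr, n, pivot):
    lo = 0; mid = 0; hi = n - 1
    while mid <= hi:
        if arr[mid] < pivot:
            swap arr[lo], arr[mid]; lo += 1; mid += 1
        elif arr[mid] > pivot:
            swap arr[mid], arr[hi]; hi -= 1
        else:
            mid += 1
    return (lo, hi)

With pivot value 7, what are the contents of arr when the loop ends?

pivot = 7; lo=0, mid=0, hi=10
arr[mid]=2<7: swap arr[0],arr[0]; lo=1,mid=1 → [2,3,4,5,14,8,9,11,12,13,7]
arr[mid]=3<7: swap arr[1],arr[1]; lo=2,mid=2 → [2,3,4,5,14,8,9,11,12,13,7]
arr[mid]=4<7: swap arr[2],arr[2]; lo=3,mid=3 → [2,3,4,5,14,8,9,11,12,13,7]
arr[mid]=5<7: swap arr[3],arr[3]; lo=4,mid=4 → [2,3,4,5,14,8,9,11,12,13,7]
arr[mid]=14>7: swap arr[4],arr[10]; hi=9 → [2,3,4,5,7,8,9,11,12,13,14]
arr[mid]=7=7: mid=5
arr[mid]=8>7: swap arr[5],arr[9]; hi=8 → [2,3,4,5,7,13,9,11,12,8,14]
arr[mid]=13>7: swap arr[5],arr[8]; hi=7 → [2,3,4,5,7,12,9,11,13,8,14]
arr[mid]=12>7: swap arr[5],arr[7]; hi=6 → [2,3,4,5,7,11,9,12,13,8,14]
arr[mid]=11>7: swap arr[5],arr[6]; hi=5 → [2,3,4,5,7,9,11,12,13,8,14]
arr[mid]=9>7: swap arr[5],arr[5]; hi=4 → [2,3,4,5,7,9,11,12,13,8,14]
end: lo=4, hi=4; arr = [2,3,4,5,7,9,11,12,13,8,14]

[2,3,4,5,7,9,11,12,13,8,14]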